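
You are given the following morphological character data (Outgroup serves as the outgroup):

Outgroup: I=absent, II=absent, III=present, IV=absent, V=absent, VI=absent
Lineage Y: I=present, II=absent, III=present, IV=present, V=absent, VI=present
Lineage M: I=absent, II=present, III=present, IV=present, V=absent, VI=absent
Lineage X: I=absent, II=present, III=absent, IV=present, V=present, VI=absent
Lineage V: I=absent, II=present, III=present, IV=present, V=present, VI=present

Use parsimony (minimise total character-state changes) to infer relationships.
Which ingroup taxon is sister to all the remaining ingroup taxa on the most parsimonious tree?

Character polarity is set by the outgroup: the derived state is whichever differs from the outgroup's state, so for III the derived state is 'absent', and for the remaining characters it is 'present'.
I (derived state 'present') is unique to Lineage Y (autapomorphy; uninformative for grouping).
II: derived state 'present' in Lineage M, Lineage V, and Lineage X only — synapomorphy for {Lineage M, Lineage V, Lineage X}.
III: derived state 'absent' in Lineage X only — an autapomorphy, so it tells us nothing about relationships among taxa.
IV (derived state 'present') is shared by all ingroup taxa — unites the whole ingroup.
V: derived state 'present' in Lineage V and Lineage X only — synapomorphy for {Lineage V, Lineage X}.
VI groups Lineage V and Lineage Y, which is incompatible with the clades supported by the remaining characters; treating it as convergent (homoplasy) costs fewer steps than any alternative tree.
Most parsimonious ingroup topology: (Lineage Y,(Lineage M,(Lineage X,Lineage V))).
Lineage Y is sister to the clade containing all other ingroup taxa, so it is the earliest-diverging (most basal) ingroup lineage.

Lineage Y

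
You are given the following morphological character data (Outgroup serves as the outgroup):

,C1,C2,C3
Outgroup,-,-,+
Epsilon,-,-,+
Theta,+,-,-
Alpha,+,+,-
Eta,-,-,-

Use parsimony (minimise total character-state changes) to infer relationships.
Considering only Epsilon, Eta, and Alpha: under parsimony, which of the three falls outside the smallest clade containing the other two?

Epsilon

Character polarity is set by the outgroup: the derived state is whichever differs from the outgroup's state, so for C3 the derived state is '-', and for the remaining characters it is '+'.
C1: derived state '+' in Alpha and Theta only — synapomorphy for {Alpha, Theta}.
C2: derived state '+' in Alpha only — an autapomorphy, so it tells us nothing about relationships among taxa.
C3 (derived state '-') is shared by Alpha, Eta, and Theta — a synapomorphy uniting that clade.
Most parsimonious ingroup topology: (Epsilon,((Theta,Alpha),Eta)).
Eta and Alpha share a more recent common ancestor with each other than either does with Epsilon, so Epsilon is the least closely related of the three.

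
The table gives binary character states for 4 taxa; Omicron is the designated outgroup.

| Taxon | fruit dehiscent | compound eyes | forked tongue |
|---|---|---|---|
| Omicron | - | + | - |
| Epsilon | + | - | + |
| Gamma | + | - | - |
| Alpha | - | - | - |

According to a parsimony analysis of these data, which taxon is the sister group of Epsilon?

Character polarity is set by the outgroup: the derived state is whichever differs from the outgroup's state, so for compound eyes the derived state is '-', and for the remaining characters it is '+'.
fruit dehiscent: derived state '+' in Epsilon and Gamma only — synapomorphy for {Epsilon, Gamma}.
All ingroup taxa share the derived state '-' for compound eyes; it defines the ingroup but does not resolve relationships within it.
forked tongue: derived state '+' in Epsilon only — an autapomorphy, so it tells us nothing about relationships among taxa.
Most parsimonious ingroup topology: ((Epsilon,Gamma),Alpha).
Epsilon and Gamma form a cherry on this tree, so they are sister taxa.

Gamma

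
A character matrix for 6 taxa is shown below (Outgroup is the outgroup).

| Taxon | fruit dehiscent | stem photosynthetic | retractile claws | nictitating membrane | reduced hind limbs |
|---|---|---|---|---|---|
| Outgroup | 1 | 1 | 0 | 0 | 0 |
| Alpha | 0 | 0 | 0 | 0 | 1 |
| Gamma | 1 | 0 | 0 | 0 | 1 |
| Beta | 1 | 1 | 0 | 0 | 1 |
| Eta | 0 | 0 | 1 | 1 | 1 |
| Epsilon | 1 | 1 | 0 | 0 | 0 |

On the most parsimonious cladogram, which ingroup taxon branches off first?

Epsilon

Character polarity is set by the outgroup: the derived state is whichever differs from the outgroup's state, so for fruit dehiscent, stem photosynthetic the derived state is '0', and for the remaining characters it is '1'.
fruit dehiscent: derived state '0' in Alpha and Eta only — synapomorphy for {Alpha, Eta}.
stem photosynthetic (derived state '0') is shared by Alpha, Eta, and Gamma — a synapomorphy uniting that clade.
retractile claws: derived state '1' in Eta only — an autapomorphy, so it tells us nothing about relationships among taxa.
nictitating membrane (derived state '1') is unique to Eta (autapomorphy; uninformative for grouping).
Only Alpha, Beta, Eta, and Gamma show the derived state '1' for reduced hind limbs, supporting them as a clade.
Most parsimonious ingroup topology: ((((Alpha,Eta),Gamma),Beta),Epsilon).
Epsilon is sister to the clade containing all other ingroup taxa, so it is the earliest-diverging (most basal) ingroup lineage.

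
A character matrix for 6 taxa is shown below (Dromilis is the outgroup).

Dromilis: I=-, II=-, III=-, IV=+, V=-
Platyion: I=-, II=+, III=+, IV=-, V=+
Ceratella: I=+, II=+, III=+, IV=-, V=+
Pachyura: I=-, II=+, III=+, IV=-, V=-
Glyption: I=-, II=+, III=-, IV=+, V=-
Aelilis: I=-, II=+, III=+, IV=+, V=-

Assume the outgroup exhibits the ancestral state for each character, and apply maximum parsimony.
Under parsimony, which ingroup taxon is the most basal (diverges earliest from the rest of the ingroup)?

Character polarity is set by the outgroup: the derived state is whichever differs from the outgroup's state, so for IV the derived state is '-', and for the remaining characters it is '+'.
I: derived state '+' in Ceratella only — an autapomorphy, so it tells us nothing about relationships among taxa.
All ingroup taxa share the derived state '+' for II; it defines the ingroup but does not resolve relationships within it.
III (derived state '+') is shared by Aelilis, Ceratella, Pachyura, and Platyion — a synapomorphy uniting that clade.
IV: derived state '-' in Ceratella, Pachyura, and Platyion only — synapomorphy for {Ceratella, Pachyura, Platyion}.
Only Ceratella and Platyion show the derived state '+' for V, supporting them as a clade.
Most parsimonious ingroup topology: ((((Platyion,Ceratella),Pachyura),Aelilis),Glyption).
Glyption is sister to the clade containing all other ingroup taxa, so it is the earliest-diverging (most basal) ingroup lineage.

Glyption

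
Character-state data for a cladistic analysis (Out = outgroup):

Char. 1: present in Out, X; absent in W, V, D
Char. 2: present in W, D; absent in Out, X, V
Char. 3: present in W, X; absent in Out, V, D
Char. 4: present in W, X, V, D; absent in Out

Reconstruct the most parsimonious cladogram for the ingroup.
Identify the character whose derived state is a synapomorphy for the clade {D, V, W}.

Char. 1

Character polarity is set by the outgroup: the derived state is whichever differs from the outgroup's state, so for Char. 1 the derived state is 'absent', and for the remaining characters it is 'present'.
Char. 1 (derived state 'absent') is shared by D, V, and W — a synapomorphy uniting that clade.
Char. 2 (derived state 'present') is shared by D and W — a synapomorphy uniting that clade.
Char. 3 (state 'present') occurs in W and X but conflicts with the nesting implied by the other characters — most parsimoniously interpreted as homoplasy.
Char. 4 (derived state 'present') is shared by all ingroup taxa — unites the whole ingroup.
Most parsimonious ingroup topology: (((W,D),V),X).
The clade {D, V, W} is supported by Char. 1: its derived state 'absent' occurs in exactly those taxa and in no other taxon (including the outgroup).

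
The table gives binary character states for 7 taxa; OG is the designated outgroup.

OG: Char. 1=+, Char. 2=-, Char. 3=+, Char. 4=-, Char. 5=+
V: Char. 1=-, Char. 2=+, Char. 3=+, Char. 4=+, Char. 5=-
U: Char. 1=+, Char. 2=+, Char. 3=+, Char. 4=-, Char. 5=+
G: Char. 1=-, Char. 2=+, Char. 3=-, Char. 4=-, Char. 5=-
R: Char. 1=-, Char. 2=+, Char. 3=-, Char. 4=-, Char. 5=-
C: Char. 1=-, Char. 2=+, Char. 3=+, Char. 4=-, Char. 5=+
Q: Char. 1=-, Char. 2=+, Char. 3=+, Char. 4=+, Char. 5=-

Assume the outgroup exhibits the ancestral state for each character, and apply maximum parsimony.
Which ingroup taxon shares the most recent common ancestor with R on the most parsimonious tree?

Character polarity is set by the outgroup: the derived state is whichever differs from the outgroup's state, so for Char. 1, Char. 3, Char. 5 the derived state is '-', and for the remaining characters it is '+'.
Char. 1 (derived state '-') is shared by C, G, Q, R, and V — a synapomorphy uniting that clade.
Char. 2 (derived state '+') is shared by all ingroup taxa — unites the whole ingroup.
Char. 3 (derived state '-') is shared by G and R — a synapomorphy uniting that clade.
Only Q and V show the derived state '+' for Char. 4, supporting them as a clade.
Only G, Q, R, and V show the derived state '-' for Char. 5, supporting them as a clade.
Most parsimonious ingroup topology: ((((V,Q),(G,R)),C),U).
R and G form a cherry on this tree, so they are sister taxa.

G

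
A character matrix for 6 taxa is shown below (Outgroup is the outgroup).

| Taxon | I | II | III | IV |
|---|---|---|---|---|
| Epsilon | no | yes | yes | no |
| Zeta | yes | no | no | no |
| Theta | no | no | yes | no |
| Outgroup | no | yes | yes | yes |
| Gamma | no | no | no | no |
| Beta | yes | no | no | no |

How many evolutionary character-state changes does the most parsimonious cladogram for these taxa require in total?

4

Character polarity is set by the outgroup: the derived state is whichever differs from the outgroup's state, so for II, III, IV the derived state is 'no', and for the remaining characters it is 'yes'.
I (derived state 'yes') is shared by Beta and Zeta — a synapomorphy uniting that clade.
Only Beta, Gamma, Theta, and Zeta show the derived state 'no' for II, supporting them as a clade.
III: derived state 'no' in Beta, Gamma, and Zeta only — synapomorphy for {Beta, Gamma, Zeta}.
IV (derived state 'no') is shared by all ingroup taxa — unites the whole ingroup.
Most parsimonious ingroup topology: ((Theta,((Beta,Zeta),Gamma)),Epsilon).
Changes per character on this tree: I: 1; II: 1; III: 1; IV: 1.
Total = 4.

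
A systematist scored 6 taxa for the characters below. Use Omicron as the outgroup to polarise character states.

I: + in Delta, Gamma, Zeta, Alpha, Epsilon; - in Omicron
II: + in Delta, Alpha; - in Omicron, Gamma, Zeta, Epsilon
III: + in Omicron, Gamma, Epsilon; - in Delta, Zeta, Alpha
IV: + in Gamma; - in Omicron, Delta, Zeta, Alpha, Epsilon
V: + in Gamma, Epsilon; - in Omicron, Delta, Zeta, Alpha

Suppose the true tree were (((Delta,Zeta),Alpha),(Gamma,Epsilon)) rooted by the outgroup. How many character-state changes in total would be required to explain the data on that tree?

6

Map each character onto (((Delta,Zeta),Alpha),(Gamma,Epsilon)) (rooted by Omicron) and count the minimum state changes it requires (Fitch parsimony):
I: 1; II: 2; III: 1; IV: 1; V: 1.
Total tree length = 6.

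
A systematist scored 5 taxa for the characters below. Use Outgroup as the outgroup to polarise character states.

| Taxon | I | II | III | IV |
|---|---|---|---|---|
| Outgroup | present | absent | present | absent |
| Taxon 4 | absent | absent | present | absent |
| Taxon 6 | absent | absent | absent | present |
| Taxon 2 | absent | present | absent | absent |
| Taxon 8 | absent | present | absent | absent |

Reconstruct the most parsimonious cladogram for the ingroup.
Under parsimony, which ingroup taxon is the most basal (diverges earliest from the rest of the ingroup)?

Character polarity is set by the outgroup: the derived state is whichever differs from the outgroup's state, so for I, III the derived state is 'absent', and for the remaining characters it is 'present'.
I (derived state 'absent') is shared by all ingroup taxa — unites the whole ingroup.
II (derived state 'present') is shared by Taxon 2 and Taxon 8 — a synapomorphy uniting that clade.
Only Taxon 2, Taxon 6, and Taxon 8 show the derived state 'absent' for III, supporting them as a clade.
IV: derived state 'present' in Taxon 6 only — an autapomorphy, so it tells us nothing about relationships among taxa.
Most parsimonious ingroup topology: (Taxon 4,(Taxon 6,(Taxon 2,Taxon 8))).
Taxon 4 is sister to the clade containing all other ingroup taxa, so it is the earliest-diverging (most basal) ingroup lineage.

Taxon 4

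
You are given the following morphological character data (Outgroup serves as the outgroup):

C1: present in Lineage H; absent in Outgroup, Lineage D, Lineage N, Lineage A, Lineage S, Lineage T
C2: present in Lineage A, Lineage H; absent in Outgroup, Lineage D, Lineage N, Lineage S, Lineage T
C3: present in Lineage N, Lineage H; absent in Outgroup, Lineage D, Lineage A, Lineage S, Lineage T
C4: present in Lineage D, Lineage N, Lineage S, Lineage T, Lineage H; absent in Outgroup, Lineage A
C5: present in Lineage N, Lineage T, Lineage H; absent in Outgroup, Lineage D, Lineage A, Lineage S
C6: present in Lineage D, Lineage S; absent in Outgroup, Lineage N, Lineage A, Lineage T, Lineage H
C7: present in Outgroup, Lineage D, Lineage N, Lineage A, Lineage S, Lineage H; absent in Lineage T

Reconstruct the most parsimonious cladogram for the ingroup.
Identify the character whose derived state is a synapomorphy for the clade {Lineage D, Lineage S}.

C6

Character polarity is set by the outgroup: the derived state is whichever differs from the outgroup's state, so for C7 the derived state is 'absent', and for the remaining characters it is 'present'.
C1: derived state 'present' in Lineage H only — an autapomorphy, so it tells us nothing about relationships among taxa.
C2 (state 'present') occurs in Lineage A and Lineage H but conflicts with the nesting implied by the other characters — most parsimoniously interpreted as homoplasy.
C3 (derived state 'present') is shared by Lineage H and Lineage N — a synapomorphy uniting that clade.
Only Lineage D, Lineage H, Lineage N, Lineage S, and Lineage T show the derived state 'present' for C4, supporting them as a clade.
C5: derived state 'present' in Lineage H, Lineage N, and Lineage T only — synapomorphy for {Lineage H, Lineage N, Lineage T}.
C6 (derived state 'present') is shared by Lineage D and Lineage S — a synapomorphy uniting that clade.
C7: derived state 'absent' in Lineage T only — an autapomorphy, so it tells us nothing about relationships among taxa.
Most parsimonious ingroup topology: (((Lineage D,Lineage S),((Lineage N,Lineage H),Lineage T)),Lineage A).
The clade {Lineage D, Lineage S} is supported by C6: its derived state 'present' occurs in exactly those taxa and in no other taxon (including the outgroup).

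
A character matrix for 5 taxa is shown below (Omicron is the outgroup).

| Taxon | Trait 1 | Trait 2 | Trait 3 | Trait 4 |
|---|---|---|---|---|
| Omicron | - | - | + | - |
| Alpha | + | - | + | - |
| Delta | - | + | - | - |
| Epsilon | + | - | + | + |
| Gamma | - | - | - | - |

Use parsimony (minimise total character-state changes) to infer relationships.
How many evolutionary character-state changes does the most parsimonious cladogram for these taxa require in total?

4

Character polarity is set by the outgroup: the derived state is whichever differs from the outgroup's state, so for Trait 3 the derived state is '-', and for the remaining characters it is '+'.
Only Alpha and Epsilon show the derived state '+' for Trait 1, supporting them as a clade.
Trait 2: derived state '+' in Delta only — an autapomorphy, so it tells us nothing about relationships among taxa.
Only Delta and Gamma show the derived state '-' for Trait 3, supporting them as a clade.
Trait 4 (derived state '+') is unique to Epsilon (autapomorphy; uninformative for grouping).
Most parsimonious ingroup topology: ((Alpha,Epsilon),(Delta,Gamma)).
Changes per character on this tree: Trait 1: 1; Trait 2: 1; Trait 3: 1; Trait 4: 1.
Total = 4.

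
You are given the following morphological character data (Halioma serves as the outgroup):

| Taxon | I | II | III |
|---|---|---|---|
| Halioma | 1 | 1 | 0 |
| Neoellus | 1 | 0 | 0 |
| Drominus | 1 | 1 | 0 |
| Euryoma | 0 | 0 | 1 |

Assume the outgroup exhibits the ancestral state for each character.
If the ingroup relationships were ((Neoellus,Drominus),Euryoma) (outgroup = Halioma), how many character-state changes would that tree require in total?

Map each character onto ((Neoellus,Drominus),Euryoma) (rooted by Halioma) and count the minimum state changes it requires (Fitch parsimony):
I: 1; II: 2; III: 1.
Total tree length = 4.

4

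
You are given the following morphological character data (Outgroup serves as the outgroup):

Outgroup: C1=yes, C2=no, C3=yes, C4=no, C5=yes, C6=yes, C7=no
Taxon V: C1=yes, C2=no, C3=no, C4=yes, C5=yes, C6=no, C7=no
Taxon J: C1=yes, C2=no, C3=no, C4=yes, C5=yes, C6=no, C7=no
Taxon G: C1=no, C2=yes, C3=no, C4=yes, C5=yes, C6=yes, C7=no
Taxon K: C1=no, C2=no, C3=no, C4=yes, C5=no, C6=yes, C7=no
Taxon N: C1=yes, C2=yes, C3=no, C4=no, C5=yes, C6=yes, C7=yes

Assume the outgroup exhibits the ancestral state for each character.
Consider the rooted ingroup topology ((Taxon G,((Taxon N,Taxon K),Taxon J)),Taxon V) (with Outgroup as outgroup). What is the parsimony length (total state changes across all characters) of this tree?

Map each character onto ((Taxon G,((Taxon N,Taxon K),Taxon J)),Taxon V) (rooted by Outgroup) and count the minimum state changes it requires (Fitch parsimony):
C1: 2; C2: 2; C3: 1; C4: 2; C5: 1; C6: 2; C7: 1.
Total tree length = 11.

11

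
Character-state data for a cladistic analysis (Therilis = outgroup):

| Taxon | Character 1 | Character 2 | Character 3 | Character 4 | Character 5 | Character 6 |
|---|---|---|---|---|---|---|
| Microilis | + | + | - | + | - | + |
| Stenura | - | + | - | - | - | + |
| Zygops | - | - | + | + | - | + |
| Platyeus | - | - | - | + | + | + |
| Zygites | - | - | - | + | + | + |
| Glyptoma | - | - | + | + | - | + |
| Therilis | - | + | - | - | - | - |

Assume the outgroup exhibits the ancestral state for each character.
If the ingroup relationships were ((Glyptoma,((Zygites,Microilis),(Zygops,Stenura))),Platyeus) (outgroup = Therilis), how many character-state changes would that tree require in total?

Map each character onto ((Glyptoma,((Zygites,Microilis),(Zygops,Stenura))),Platyeus) (rooted by Therilis) and count the minimum state changes it requires (Fitch parsimony):
Character 1: 1; Character 2: 3; Character 3: 2; Character 4: 2; Character 5: 2; Character 6: 1.
Total tree length = 11.

11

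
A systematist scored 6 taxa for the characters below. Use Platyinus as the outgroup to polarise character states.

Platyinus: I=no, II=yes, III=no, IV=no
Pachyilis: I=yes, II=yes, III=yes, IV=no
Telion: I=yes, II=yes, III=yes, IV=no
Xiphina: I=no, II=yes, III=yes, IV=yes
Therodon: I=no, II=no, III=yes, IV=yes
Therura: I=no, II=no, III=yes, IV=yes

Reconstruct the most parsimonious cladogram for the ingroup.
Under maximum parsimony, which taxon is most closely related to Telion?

Character polarity is set by the outgroup: the derived state is whichever differs from the outgroup's state, so for II the derived state is 'no', and for the remaining characters it is 'yes'.
I (derived state 'yes') is shared by Pachyilis and Telion — a synapomorphy uniting that clade.
Only Therodon and Therura show the derived state 'no' for II, supporting them as a clade.
III (derived state 'yes') is shared by all ingroup taxa — unites the whole ingroup.
IV: derived state 'yes' in Therodon, Therura, and Xiphina only — synapomorphy for {Therodon, Therura, Xiphina}.
Most parsimonious ingroup topology: ((Pachyilis,Telion),(Xiphina,(Therodon,Therura))).
Telion and Pachyilis form a cherry on this tree, so they are sister taxa.

Pachyilis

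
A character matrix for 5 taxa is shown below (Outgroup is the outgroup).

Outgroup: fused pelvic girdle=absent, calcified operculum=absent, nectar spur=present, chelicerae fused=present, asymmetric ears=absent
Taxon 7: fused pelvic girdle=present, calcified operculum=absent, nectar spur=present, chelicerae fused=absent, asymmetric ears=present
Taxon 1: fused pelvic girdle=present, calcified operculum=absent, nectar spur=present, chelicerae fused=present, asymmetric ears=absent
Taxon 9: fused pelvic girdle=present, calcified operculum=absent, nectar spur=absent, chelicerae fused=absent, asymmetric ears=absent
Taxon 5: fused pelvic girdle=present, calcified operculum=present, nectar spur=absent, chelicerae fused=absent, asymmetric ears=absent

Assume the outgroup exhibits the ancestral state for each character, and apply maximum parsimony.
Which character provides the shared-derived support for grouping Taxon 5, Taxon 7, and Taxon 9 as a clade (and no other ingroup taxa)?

Character polarity is set by the outgroup: the derived state is whichever differs from the outgroup's state, so for nectar spur, chelicerae fused the derived state is 'absent', and for the remaining characters it is 'present'.
fused pelvic girdle (derived state 'present') is shared by all ingroup taxa — unites the whole ingroup.
calcified operculum: derived state 'present' in Taxon 5 only — an autapomorphy, so it tells us nothing about relationships among taxa.
nectar spur: derived state 'absent' in Taxon 5 and Taxon 9 only — synapomorphy for {Taxon 5, Taxon 9}.
Only Taxon 5, Taxon 7, and Taxon 9 show the derived state 'absent' for chelicerae fused, supporting them as a clade.
asymmetric ears: derived state 'present' in Taxon 7 only — an autapomorphy, so it tells us nothing about relationships among taxa.
Most parsimonious ingroup topology: ((Taxon 7,(Taxon 9,Taxon 5)),Taxon 1).
The clade {Taxon 5, Taxon 7, Taxon 9} is supported by chelicerae fused: its derived state 'absent' occurs in exactly those taxa and in no other taxon (including the outgroup).

chelicerae fused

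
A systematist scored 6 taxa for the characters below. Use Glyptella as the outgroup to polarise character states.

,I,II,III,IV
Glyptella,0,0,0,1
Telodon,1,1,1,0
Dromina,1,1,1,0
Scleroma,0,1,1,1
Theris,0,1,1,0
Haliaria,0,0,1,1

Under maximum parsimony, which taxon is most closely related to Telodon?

Dromina

Character polarity is set by the outgroup: the derived state is whichever differs from the outgroup's state, so for IV the derived state is '0', and for the remaining characters it is '1'.
Only Dromina and Telodon show the derived state '1' for I, supporting them as a clade.
II: derived state '1' in Dromina, Scleroma, Telodon, and Theris only — synapomorphy for {Dromina, Scleroma, Telodon, Theris}.
III (derived state '1') is shared by all ingroup taxa — unites the whole ingroup.
Only Dromina, Telodon, and Theris show the derived state '0' for IV, supporting them as a clade.
Most parsimonious ingroup topology: ((((Telodon,Dromina),Theris),Scleroma),Haliaria).
Telodon and Dromina form a cherry on this tree, so they are sister taxa.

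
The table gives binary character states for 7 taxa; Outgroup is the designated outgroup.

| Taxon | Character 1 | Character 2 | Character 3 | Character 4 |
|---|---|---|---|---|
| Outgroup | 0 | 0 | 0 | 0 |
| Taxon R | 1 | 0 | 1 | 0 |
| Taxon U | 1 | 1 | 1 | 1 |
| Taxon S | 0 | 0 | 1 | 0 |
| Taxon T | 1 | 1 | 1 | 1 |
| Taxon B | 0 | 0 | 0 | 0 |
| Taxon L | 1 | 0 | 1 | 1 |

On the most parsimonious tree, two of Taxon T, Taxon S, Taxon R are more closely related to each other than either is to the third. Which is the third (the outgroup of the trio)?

The outgroup has state '0' for every character, so '1' is the derived state throughout.
Character 1 (derived state '1') is shared by Taxon L, Taxon R, Taxon T, and Taxon U — a synapomorphy uniting that clade.
Only Taxon T and Taxon U show the derived state '1' for Character 2, supporting them as a clade.
Only Taxon L, Taxon R, Taxon S, Taxon T, and Taxon U show the derived state '1' for Character 3, supporting them as a clade.
Character 4: derived state '1' in Taxon L, Taxon T, and Taxon U only — synapomorphy for {Taxon L, Taxon T, Taxon U}.
Most parsimonious ingroup topology: (((Taxon R,((Taxon U,Taxon T),Taxon L)),Taxon S),Taxon B).
Taxon T and Taxon R share a more recent common ancestor with each other than either does with Taxon S, so Taxon S is the least closely related of the three.

Taxon S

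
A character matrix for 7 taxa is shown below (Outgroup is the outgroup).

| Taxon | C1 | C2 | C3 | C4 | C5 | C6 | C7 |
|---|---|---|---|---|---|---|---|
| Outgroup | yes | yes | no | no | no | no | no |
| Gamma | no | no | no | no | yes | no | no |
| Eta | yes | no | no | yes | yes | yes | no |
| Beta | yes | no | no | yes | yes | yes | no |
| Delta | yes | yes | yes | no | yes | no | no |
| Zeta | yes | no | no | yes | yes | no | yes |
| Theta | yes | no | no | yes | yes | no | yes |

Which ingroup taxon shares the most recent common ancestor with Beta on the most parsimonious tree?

Character polarity is set by the outgroup: the derived state is whichever differs from the outgroup's state, so for C1, C2 the derived state is 'no', and for the remaining characters it is 'yes'.
C1: derived state 'no' in Gamma only — an autapomorphy, so it tells us nothing about relationships among taxa.
C2 (derived state 'no') is shared by Beta, Eta, Gamma, Theta, and Zeta — a synapomorphy uniting that clade.
C3: derived state 'yes' in Delta only — an autapomorphy, so it tells us nothing about relationships among taxa.
C4: derived state 'yes' in Beta, Eta, Theta, and Zeta only — synapomorphy for {Beta, Eta, Theta, Zeta}.
All ingroup taxa share the derived state 'yes' for C5; it defines the ingroup but does not resolve relationships within it.
C6: derived state 'yes' in Beta and Eta only — synapomorphy for {Beta, Eta}.
Only Theta and Zeta show the derived state 'yes' for C7, supporting them as a clade.
Most parsimonious ingroup topology: ((Gamma,((Eta,Beta),(Zeta,Theta))),Delta).
Beta and Eta form a cherry on this tree, so they are sister taxa.

Eta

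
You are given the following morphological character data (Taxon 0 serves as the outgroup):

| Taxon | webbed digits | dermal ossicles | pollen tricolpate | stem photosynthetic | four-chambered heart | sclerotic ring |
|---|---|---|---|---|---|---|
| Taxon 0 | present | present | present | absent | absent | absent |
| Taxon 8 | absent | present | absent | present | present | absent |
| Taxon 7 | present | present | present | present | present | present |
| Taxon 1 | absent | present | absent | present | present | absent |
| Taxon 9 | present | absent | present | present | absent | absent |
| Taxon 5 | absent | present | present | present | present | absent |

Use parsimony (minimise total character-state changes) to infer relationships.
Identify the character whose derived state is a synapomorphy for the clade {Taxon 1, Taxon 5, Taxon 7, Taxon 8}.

four-chambered heart

Character polarity is set by the outgroup: the derived state is whichever differs from the outgroup's state, so for webbed digits, dermal ossicles, pollen tricolpate the derived state is 'absent', and for the remaining characters it is 'present'.
webbed digits: derived state 'absent' in Taxon 1, Taxon 5, and Taxon 8 only — synapomorphy for {Taxon 1, Taxon 5, Taxon 8}.
dermal ossicles (derived state 'absent') is unique to Taxon 9 (autapomorphy; uninformative for grouping).
pollen tricolpate: derived state 'absent' in Taxon 1 and Taxon 8 only — synapomorphy for {Taxon 1, Taxon 8}.
stem photosynthetic (derived state 'present') is shared by all ingroup taxa — unites the whole ingroup.
Only Taxon 1, Taxon 5, Taxon 7, and Taxon 8 show the derived state 'present' for four-chambered heart, supporting them as a clade.
sclerotic ring: derived state 'present' in Taxon 7 only — an autapomorphy, so it tells us nothing about relationships among taxa.
Most parsimonious ingroup topology: ((((Taxon 8,Taxon 1),Taxon 5),Taxon 7),Taxon 9).
The clade {Taxon 1, Taxon 5, Taxon 7, Taxon 8} is supported by four-chambered heart: its derived state 'present' occurs in exactly those taxa and in no other taxon (including the outgroup).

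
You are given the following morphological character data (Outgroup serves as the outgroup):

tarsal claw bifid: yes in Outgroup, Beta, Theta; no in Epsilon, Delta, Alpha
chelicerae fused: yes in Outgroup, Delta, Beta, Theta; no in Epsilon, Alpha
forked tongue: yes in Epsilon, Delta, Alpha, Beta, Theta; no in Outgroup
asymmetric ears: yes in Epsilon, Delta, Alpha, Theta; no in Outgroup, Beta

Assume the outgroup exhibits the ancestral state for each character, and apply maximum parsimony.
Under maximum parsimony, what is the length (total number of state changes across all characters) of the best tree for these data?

4

Character polarity is set by the outgroup: the derived state is whichever differs from the outgroup's state, so for tarsal claw bifid, chelicerae fused the derived state is 'no', and for the remaining characters it is 'yes'.
Only Alpha, Delta, and Epsilon show the derived state 'no' for tarsal claw bifid, supporting them as a clade.
chelicerae fused: derived state 'no' in Alpha and Epsilon only — synapomorphy for {Alpha, Epsilon}.
All ingroup taxa share the derived state 'yes' for forked tongue; it defines the ingroup but does not resolve relationships within it.
asymmetric ears: derived state 'yes' in Alpha, Delta, Epsilon, and Theta only — synapomorphy for {Alpha, Delta, Epsilon, Theta}.
Most parsimonious ingroup topology: ((((Epsilon,Alpha),Delta),Theta),Beta).
Changes per character on this tree: tarsal claw bifid: 1; chelicerae fused: 1; forked tongue: 1; asymmetric ears: 1.
Total = 4.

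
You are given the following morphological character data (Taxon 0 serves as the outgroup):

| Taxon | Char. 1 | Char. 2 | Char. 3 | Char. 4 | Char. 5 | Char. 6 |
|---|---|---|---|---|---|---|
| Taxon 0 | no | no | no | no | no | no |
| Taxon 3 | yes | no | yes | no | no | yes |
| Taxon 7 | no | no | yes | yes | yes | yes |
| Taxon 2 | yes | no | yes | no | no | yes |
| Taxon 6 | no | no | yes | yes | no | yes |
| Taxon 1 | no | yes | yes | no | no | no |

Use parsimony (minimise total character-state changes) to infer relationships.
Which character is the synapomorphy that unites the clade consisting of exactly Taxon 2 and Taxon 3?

The outgroup has state 'no' for every character, so 'yes' is the derived state throughout.
Only Taxon 2 and Taxon 3 show the derived state 'yes' for Char. 1, supporting them as a clade.
Char. 2: derived state 'yes' in Taxon 1 only — an autapomorphy, so it tells us nothing about relationships among taxa.
Char. 3 (derived state 'yes') is shared by all ingroup taxa — unites the whole ingroup.
Char. 4 (derived state 'yes') is shared by Taxon 6 and Taxon 7 — a synapomorphy uniting that clade.
Char. 5: derived state 'yes' in Taxon 7 only — an autapomorphy, so it tells us nothing about relationships among taxa.
Char. 6: derived state 'yes' in Taxon 2, Taxon 3, Taxon 6, and Taxon 7 only — synapomorphy for {Taxon 2, Taxon 3, Taxon 6, Taxon 7}.
Most parsimonious ingroup topology: (((Taxon 3,Taxon 2),(Taxon 7,Taxon 6)),Taxon 1).
The clade {Taxon 2, Taxon 3} is supported by Char. 1: its derived state 'yes' occurs in exactly those taxa and in no other taxon (including the outgroup).

Char. 1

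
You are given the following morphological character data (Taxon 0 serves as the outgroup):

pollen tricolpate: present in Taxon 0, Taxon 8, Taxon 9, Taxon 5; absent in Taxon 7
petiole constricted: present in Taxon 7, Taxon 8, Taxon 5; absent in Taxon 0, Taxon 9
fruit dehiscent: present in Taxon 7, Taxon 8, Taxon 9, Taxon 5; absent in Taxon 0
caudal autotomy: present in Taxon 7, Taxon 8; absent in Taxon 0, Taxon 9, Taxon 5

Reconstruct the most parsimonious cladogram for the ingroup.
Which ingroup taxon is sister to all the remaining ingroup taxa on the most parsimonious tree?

Taxon 9

Character polarity is set by the outgroup: the derived state is whichever differs from the outgroup's state, so for pollen tricolpate the derived state is 'absent', and for the remaining characters it is 'present'.
pollen tricolpate: derived state 'absent' in Taxon 7 only — an autapomorphy, so it tells us nothing about relationships among taxa.
Only Taxon 5, Taxon 7, and Taxon 8 show the derived state 'present' for petiole constricted, supporting them as a clade.
All ingroup taxa share the derived state 'present' for fruit dehiscent; it defines the ingroup but does not resolve relationships within it.
Only Taxon 7 and Taxon 8 show the derived state 'present' for caudal autotomy, supporting them as a clade.
Most parsimonious ingroup topology: (((Taxon 7,Taxon 8),Taxon 5),Taxon 9).
Taxon 9 is sister to the clade containing all other ingroup taxa, so it is the earliest-diverging (most basal) ingroup lineage.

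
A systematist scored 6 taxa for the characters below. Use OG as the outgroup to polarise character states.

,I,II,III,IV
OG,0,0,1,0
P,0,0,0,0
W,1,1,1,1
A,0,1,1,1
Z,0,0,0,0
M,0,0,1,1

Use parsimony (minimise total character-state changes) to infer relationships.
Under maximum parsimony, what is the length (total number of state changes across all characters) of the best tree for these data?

4

Character polarity is set by the outgroup: the derived state is whichever differs from the outgroup's state, so for III the derived state is '0', and for the remaining characters it is '1'.
I: derived state '1' in W only — an autapomorphy, so it tells us nothing about relationships among taxa.
II: derived state '1' in A and W only — synapomorphy for {A, W}.
Only P and Z show the derived state '0' for III, supporting them as a clade.
Only A, M, and W show the derived state '1' for IV, supporting them as a clade.
Most parsimonious ingroup topology: ((P,Z),((W,A),M)).
Changes per character on this tree: I: 1; II: 1; III: 1; IV: 1.
Total = 4.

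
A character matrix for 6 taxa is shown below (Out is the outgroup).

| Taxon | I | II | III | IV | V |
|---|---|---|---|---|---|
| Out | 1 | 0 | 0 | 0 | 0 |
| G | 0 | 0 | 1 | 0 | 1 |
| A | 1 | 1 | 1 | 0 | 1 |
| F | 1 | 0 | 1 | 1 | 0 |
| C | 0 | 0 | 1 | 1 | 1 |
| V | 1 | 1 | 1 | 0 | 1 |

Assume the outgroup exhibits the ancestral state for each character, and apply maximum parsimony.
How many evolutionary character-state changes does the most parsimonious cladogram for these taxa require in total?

6

Character polarity is set by the outgroup: the derived state is whichever differs from the outgroup's state, so for I the derived state is '0', and for the remaining characters it is '1'.
I (derived state '0') is shared by C and G — a synapomorphy uniting that clade.
II (derived state '1') is shared by A and V — a synapomorphy uniting that clade.
All ingroup taxa share the derived state '1' for III; it defines the ingroup but does not resolve relationships within it.
IV groups C and F, which is incompatible with the clades supported by the remaining characters; treating it as convergent (homoplasy) costs fewer steps than any alternative tree.
V: derived state '1' in A, C, G, and V only — synapomorphy for {A, C, G, V}.
Most parsimonious ingroup topology: (((G,C),(A,V)),F).
Changes per character on this tree: I: 1; II: 1; III: 1; IV: 2; V: 1.
Total = 6.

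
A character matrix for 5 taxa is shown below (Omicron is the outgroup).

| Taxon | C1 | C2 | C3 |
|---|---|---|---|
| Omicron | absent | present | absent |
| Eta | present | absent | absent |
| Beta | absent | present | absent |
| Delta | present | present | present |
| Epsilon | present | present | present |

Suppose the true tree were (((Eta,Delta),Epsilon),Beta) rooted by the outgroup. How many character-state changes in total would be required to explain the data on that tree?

Map each character onto (((Eta,Delta),Epsilon),Beta) (rooted by Omicron) and count the minimum state changes it requires (Fitch parsimony):
C1: 1; C2: 1; C3: 2.
Total tree length = 4.

4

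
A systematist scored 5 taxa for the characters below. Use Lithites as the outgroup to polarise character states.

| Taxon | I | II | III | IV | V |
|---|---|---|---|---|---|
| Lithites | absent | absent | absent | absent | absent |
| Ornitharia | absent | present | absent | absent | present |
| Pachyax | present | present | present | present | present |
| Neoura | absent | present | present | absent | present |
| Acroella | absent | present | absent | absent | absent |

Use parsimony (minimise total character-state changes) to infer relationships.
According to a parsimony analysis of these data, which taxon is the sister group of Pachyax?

The outgroup has state 'absent' for every character, so 'present' is the derived state throughout.
I: derived state 'present' in Pachyax only — an autapomorphy, so it tells us nothing about relationships among taxa.
All ingroup taxa share the derived state 'present' for II; it defines the ingroup but does not resolve relationships within it.
Only Neoura and Pachyax show the derived state 'present' for III, supporting them as a clade.
IV (derived state 'present') is unique to Pachyax (autapomorphy; uninformative for grouping).
V: derived state 'present' in Neoura, Ornitharia, and Pachyax only — synapomorphy for {Neoura, Ornitharia, Pachyax}.
Most parsimonious ingroup topology: ((Ornitharia,(Pachyax,Neoura)),Acroella).
Pachyax and Neoura form a cherry on this tree, so they are sister taxa.

Neoura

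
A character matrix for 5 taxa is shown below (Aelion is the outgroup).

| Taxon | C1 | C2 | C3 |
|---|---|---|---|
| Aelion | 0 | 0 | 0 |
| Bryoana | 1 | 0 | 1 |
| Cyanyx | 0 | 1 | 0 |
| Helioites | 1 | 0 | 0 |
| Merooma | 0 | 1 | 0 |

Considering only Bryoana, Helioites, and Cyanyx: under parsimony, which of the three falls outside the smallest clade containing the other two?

The outgroup has state '0' for every character, so '1' is the derived state throughout.
Only Bryoana and Helioites show the derived state '1' for C1, supporting them as a clade.
C2: derived state '1' in Cyanyx and Merooma only — synapomorphy for {Cyanyx, Merooma}.
C3 (derived state '1') is unique to Bryoana (autapomorphy; uninformative for grouping).
Most parsimonious ingroup topology: ((Bryoana,Helioites),(Cyanyx,Merooma)).
Helioites and Bryoana share a more recent common ancestor with each other than either does with Cyanyx, so Cyanyx is the least closely related of the three.

Cyanyx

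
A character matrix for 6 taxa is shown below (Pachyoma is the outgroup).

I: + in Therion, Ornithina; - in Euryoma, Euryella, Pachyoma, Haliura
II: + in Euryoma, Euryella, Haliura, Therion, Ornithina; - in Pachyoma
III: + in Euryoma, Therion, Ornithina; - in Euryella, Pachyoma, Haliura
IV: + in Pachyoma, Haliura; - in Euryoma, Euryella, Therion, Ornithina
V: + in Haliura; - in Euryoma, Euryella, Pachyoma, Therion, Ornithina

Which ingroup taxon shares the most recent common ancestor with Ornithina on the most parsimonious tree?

Character polarity is set by the outgroup: the derived state is whichever differs from the outgroup's state, so for IV the derived state is '-', and for the remaining characters it is '+'.
I: derived state '+' in Ornithina and Therion only — synapomorphy for {Ornithina, Therion}.
All ingroup taxa share the derived state '+' for II; it defines the ingroup but does not resolve relationships within it.
III: derived state '+' in Euryoma, Ornithina, and Therion only — synapomorphy for {Euryoma, Ornithina, Therion}.
Only Euryella, Euryoma, Ornithina, and Therion show the derived state '-' for IV, supporting them as a clade.
V (derived state '+') is unique to Haliura (autapomorphy; uninformative for grouping).
Most parsimonious ingroup topology: (Haliura,((Euryoma,(Ornithina,Therion)),Euryella)).
Ornithina and Therion form a cherry on this tree, so they are sister taxa.

Therion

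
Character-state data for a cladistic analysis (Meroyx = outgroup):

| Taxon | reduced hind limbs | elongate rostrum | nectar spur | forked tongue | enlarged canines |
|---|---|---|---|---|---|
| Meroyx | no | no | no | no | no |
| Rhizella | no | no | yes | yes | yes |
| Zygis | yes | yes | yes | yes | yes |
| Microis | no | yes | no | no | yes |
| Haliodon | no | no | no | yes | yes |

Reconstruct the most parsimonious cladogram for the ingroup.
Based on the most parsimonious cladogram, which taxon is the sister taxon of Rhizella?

Zygis

The outgroup has state 'no' for every character, so 'yes' is the derived state throughout.
reduced hind limbs: derived state 'yes' in Zygis only — an autapomorphy, so it tells us nothing about relationships among taxa.
elongate rostrum (state 'yes') occurs in Microis and Zygis but conflicts with the nesting implied by the other characters — most parsimoniously interpreted as homoplasy.
Only Rhizella and Zygis show the derived state 'yes' for nectar spur, supporting them as a clade.
forked tongue: derived state 'yes' in Haliodon, Rhizella, and Zygis only — synapomorphy for {Haliodon, Rhizella, Zygis}.
enlarged canines (derived state 'yes') is shared by all ingroup taxa — unites the whole ingroup.
Most parsimonious ingroup topology: ((Haliodon,(Zygis,Rhizella)),Microis).
Rhizella and Zygis form a cherry on this tree, so they are sister taxa.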